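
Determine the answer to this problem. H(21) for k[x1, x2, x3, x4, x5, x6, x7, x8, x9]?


C(d+n-1,n-1)=C(29,8)=4292145


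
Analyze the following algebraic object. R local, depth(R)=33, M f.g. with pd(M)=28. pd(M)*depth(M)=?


pd+depth=33
depth=33-28=5
pd*depth=28*5=140


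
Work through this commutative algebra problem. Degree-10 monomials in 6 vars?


C(d+n-1,n-1)=C(15,5)=3003


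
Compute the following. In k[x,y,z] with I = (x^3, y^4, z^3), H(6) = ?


Need i<3, j<4, k<3 with i+j+k=6.
For each i, j ranges over max(0,6-i-2)..min(3,6-i):
  i=0: j in [4,3] -> 0
  i=1: j in [3,3] -> 1
  i=2: j in [2,3] -> 2
H(6) = 0+1+2 = 3


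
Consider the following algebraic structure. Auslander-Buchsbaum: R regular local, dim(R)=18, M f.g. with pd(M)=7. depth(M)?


pd+depth=depth(R)=18
depth=18-7=11


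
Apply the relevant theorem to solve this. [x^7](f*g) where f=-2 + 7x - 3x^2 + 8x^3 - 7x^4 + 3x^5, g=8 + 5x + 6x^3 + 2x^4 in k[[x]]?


[x^7] = sum a_i*b_j, i+j=7
  8*2=16
  -7*6=-42
Sum=-26


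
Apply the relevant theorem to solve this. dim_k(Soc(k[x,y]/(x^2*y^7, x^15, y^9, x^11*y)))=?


Socle = ann(m) = span of standard monomials u with x*u, y*u in I (staircase corners).
Minimal generators: x^15, x^11*y, x^2*y^7, y^9
Corners: xy^8, x^10y^6, x^14
Socle dim=3


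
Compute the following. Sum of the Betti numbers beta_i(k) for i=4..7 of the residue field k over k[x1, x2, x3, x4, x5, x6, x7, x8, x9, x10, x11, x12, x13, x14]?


Koszul resolution: beta_i(k)=C(n,i), n=14
C(14,4)=1001, C(14,5)=2002, C(14,6)=3003, C(14,7)=3432
Sum=9438


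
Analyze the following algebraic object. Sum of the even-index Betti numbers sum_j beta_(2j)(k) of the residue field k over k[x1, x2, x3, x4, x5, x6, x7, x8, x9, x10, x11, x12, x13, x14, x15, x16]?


Koszul resolution: beta_i(k)=C(n,i), n=16
sum_even C(16,i) = 2^(n-1) = 2^15 = 32768


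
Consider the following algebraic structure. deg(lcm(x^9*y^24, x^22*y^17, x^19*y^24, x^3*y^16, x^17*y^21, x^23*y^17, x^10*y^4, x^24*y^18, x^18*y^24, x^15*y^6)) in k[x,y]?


lcm = componentwise max:
x: max(9,22,19,3,17,23,10,24,18,15)=24
y: max(24,17,24,16,21,17,4,18,24,6)=24
Total=24+24=48


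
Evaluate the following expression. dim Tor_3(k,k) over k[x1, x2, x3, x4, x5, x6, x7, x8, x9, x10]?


Koszul: C(n,i)=C(10,3)=120


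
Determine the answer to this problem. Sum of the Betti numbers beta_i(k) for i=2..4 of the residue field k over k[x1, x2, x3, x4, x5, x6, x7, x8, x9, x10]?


Koszul resolution: beta_i(k)=C(n,i), n=10
C(10,2)=45, C(10,3)=120, C(10,4)=210
Sum=375


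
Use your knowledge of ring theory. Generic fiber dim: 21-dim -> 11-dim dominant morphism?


dim(fiber)=dim(X)-dim(Y)=21-11=10


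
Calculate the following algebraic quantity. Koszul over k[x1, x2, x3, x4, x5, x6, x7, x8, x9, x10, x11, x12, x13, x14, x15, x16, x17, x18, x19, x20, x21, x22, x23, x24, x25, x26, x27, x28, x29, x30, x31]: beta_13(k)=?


C(n,i)=C(31,13)=206253075


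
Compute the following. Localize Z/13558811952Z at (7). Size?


7-primary part: 13558811952=7^10*48
Size=7^10=282475249


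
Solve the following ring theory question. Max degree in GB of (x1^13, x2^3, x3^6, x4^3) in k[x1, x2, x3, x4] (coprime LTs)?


Pure powers, coprime LTs => already GB.
Degrees: 13, 3, 6, 3
Max=13


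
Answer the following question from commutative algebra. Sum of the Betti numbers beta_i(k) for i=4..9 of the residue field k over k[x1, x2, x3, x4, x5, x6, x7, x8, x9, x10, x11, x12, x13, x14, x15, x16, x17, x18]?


Koszul resolution: beta_i(k)=C(n,i), n=18
C(18,4)=3060, C(18,5)=8568, C(18,6)=18564, C(18,7)=31824, C(18,8)=43758, C(18,9)=48620
Sum=154394


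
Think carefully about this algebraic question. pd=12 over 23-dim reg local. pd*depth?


pd+depth=23
depth=23-12=11
pd*depth=12*11=132


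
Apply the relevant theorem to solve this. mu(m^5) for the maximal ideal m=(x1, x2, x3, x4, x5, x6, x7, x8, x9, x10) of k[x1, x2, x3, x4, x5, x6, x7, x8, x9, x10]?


Graded Nakayama: mu(m^d) = dim_k (m^d/m^(d+1)) = #degree-5 monomials in 10 vars
C(n+d-1,d)=C(14,5)=2002


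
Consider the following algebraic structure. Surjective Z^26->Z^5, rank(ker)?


rank(ker) = 26-5 = 21


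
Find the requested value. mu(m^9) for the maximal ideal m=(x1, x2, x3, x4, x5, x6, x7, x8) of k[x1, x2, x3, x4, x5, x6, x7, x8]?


Graded Nakayama: mu(m^d) = dim_k (m^d/m^(d+1)) = #degree-9 monomials in 8 vars
C(n+d-1,d)=C(16,9)=11440


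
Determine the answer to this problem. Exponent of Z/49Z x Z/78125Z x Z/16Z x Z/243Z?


Exponent = lcm of the cyclic orders; pairwise coprime => product.
7^2*5^7*2^4*3^5=49*78125*16*243=14883750000


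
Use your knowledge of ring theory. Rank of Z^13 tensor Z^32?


rank(M(x)N) = rank(M)*rank(N)
13*32 = 416


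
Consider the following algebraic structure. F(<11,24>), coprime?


gcd(11,24)=1 => F=ab-a-b=11*24-11-24=264-35=229


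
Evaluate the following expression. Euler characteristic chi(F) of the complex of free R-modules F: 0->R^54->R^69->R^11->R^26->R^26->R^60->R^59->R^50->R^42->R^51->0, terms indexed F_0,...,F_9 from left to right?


chi = sum (-1)^i * rank:
(-1)^0*54=54
(-1)^1*69=-69
(-1)^2*11=11
(-1)^3*26=-26
(-1)^4*26=26
(-1)^5*60=-60
(-1)^6*59=59
(-1)^7*50=-50
(-1)^8*42=42
(-1)^9*51=-51
chi=-64


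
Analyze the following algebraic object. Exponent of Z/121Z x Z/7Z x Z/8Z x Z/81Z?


Exponent = lcm of the cyclic orders; pairwise coprime => product.
11^2*7^1*2^3*3^4=121*7*8*81=548856


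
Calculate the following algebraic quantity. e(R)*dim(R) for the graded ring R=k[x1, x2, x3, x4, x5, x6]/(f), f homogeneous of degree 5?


e(R)=deg(f)=5, dim(R)=6-1=5
e*dim=5*5=25


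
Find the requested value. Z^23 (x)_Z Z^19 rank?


rank(M(x)N) = rank(M)*rank(N)
23*19 = 437


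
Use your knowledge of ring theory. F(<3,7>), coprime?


gcd(3,7)=1 => F=ab-a-b=3*7-3-7=21-10=11


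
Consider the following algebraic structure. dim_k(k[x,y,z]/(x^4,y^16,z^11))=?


Basis: x^iy^jz^k, i<4,j<16,k<11
4*16*11=704


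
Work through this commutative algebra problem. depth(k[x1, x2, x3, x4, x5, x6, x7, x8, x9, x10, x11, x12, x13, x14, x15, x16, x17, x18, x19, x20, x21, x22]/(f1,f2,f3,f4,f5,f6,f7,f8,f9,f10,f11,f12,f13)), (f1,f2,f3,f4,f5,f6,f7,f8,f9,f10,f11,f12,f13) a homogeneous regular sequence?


depth(R)=22
depth(R/I)=22-13=9


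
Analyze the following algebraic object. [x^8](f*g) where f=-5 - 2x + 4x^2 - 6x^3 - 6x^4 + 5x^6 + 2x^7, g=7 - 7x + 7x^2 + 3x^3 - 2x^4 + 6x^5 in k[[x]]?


[x^8] = sum a_i*b_j, i+j=8
  -6*6=-36
  -6*-2=12
  5*7=35
  2*-7=-14
Sum=-3


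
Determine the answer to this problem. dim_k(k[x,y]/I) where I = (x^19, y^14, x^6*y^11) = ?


k[x,y]/I, I = (x^19, y^14, x^6*y^11)
Rect: 19x14=266. Corner: (19-6)x(14-11)=39.
dim = 266-39 = 227


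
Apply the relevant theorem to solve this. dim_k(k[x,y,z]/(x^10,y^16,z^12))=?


Basis: x^iy^jz^k, i<10,j<16,k<12
10*16*12=1920


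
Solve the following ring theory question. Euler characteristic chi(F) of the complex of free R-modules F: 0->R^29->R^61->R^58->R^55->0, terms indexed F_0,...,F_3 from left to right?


chi = sum (-1)^i * rank:
(-1)^0*29=29
(-1)^1*61=-61
(-1)^2*58=58
(-1)^3*55=-55
chi=-29


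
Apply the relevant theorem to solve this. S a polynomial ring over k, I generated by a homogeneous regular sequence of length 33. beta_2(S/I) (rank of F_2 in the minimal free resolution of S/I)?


Regular sequence => Koszul complex is the minimal free resolution.
Syz_1 minimally generated by Koszul relations f_i*e_j - f_j*e_i (i<j): mu(Syz_1) = beta_2 = C(m,2) = m(m-1)/2
m=33
33*32/2 = 528


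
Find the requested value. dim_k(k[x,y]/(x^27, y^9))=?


Basis: x^i*y^j, i<27, j<9
27*9=243


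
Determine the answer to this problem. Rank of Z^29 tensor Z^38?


rank(M(x)N) = rank(M)*rank(N)
29*38 = 1102


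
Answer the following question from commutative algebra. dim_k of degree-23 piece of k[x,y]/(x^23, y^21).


k[x,y], I = (x^23, y^21), d = 23
Need i < 23 and d-i < 21.
Range: 3 <= i <= 22.
H(23) = 20


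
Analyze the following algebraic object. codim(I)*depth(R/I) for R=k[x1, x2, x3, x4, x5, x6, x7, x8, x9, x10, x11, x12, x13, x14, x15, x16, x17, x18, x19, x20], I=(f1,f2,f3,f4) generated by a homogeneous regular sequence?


codim=4, depth=dim(R/I)=20-4=16
Product=4*16=64


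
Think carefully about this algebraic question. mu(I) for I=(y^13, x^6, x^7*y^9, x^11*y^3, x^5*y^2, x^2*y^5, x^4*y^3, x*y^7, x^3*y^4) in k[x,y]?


Remove redundant (divisible by others).
x^7*y^9 redundant.
x^11*y^3 redundant.
Min: x^6, x^5*y^2, x^4*y^3, x^3*y^4, x^2*y^5, x*y^7, y^13
Count=7


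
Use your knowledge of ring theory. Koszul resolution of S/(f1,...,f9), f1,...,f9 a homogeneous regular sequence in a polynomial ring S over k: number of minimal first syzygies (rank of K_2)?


Regular sequence => Koszul complex is the minimal free resolution.
Syz_1 minimally generated by Koszul relations f_i*e_j - f_j*e_i (i<j): mu(Syz_1) = beta_2 = C(m,2) = m(m-1)/2
m=9
9*8/2 = 36


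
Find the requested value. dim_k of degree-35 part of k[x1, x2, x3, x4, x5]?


C(d+n-1,n-1)=C(39,4)=82251


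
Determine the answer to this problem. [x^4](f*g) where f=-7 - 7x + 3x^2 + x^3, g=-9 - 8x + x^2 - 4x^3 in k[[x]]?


[x^4] = sum a_i*b_j, i+j=4
  -7*-4=28
  3*1=3
  1*-8=-8
Sum=23


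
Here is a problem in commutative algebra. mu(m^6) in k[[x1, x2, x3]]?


C(n+d-1,d)=C(8,6)=28


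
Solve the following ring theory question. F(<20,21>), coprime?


gcd(20,21)=1 => F=ab-a-b=20*21-20-21=420-41=379


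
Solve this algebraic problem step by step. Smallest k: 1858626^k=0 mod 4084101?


1858626^k mod 4084101:
k=1: 1858626
k=2: 2786238
k=3: 3750705
k=4: 1750329
k=5: 0
First zero at k = 5


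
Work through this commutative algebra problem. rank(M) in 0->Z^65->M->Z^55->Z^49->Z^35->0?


Alt sum=0:
(-1)^0*65 + (-1)^1*? + (-1)^2*55 + (-1)^3*49 + (-1)^4*35=0
rank(M)=106


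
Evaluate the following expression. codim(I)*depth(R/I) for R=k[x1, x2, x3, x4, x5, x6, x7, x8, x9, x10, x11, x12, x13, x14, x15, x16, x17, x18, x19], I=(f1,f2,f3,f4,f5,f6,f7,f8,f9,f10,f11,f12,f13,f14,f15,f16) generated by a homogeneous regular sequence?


codim=16, depth=dim(R/I)=19-16=3
Product=16*3=48


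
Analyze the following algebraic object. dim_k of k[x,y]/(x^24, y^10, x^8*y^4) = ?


k[x,y]/I, I = (x^24, y^10, x^8*y^4)
Rect: 24x10=240. Corner: (24-8)x(10-4)=96.
dim = 240-96 = 144


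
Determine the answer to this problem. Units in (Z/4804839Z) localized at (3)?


Local ring = Z/2187Z.
phi(2187) = 3^6*(3-1) = 1458


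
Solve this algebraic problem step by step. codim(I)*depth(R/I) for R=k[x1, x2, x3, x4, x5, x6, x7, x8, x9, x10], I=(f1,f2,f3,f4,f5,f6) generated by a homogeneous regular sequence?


codim=6, depth=dim(R/I)=10-6=4
Product=6*4=24


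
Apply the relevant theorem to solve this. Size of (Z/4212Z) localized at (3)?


3-primary part: 4212=3^4*52
Size=3^4=81


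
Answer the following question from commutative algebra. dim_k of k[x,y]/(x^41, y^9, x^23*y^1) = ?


k[x,y]/I, I = (x^41, y^9, x^23*y^1)
Rect: 41x9=369. Corner: (41-23)x(9-1)=144.
dim = 369-144 = 225


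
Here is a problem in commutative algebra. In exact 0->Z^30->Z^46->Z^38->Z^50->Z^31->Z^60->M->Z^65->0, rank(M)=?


Alt sum=0:
(-1)^0*30 + (-1)^1*46 + (-1)^2*38 + (-1)^3*50 + (-1)^4*31 + (-1)^5*60 + (-1)^6*? + (-1)^7*65=0
rank(M)=122


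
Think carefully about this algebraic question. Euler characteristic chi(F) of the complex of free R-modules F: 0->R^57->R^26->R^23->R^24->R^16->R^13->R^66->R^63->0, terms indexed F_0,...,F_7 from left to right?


chi = sum (-1)^i * rank:
(-1)^0*57=57
(-1)^1*26=-26
(-1)^2*23=23
(-1)^3*24=-24
(-1)^4*16=16
(-1)^5*13=-13
(-1)^6*66=66
(-1)^7*63=-63
chi=36


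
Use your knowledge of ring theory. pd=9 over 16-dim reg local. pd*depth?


pd+depth=16
depth=16-9=7
pd*depth=9*7=63


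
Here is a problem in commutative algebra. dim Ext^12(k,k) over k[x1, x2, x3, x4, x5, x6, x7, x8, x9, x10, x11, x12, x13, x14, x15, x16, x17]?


C(n,i)=C(17,12)=6188


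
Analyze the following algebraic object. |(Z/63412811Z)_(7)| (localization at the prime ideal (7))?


7-primary part: 63412811=7^8*11
Size=7^8=5764801


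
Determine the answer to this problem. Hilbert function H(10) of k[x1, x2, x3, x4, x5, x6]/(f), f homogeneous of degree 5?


C(15,5)-C(10,5)=3003-252=2751


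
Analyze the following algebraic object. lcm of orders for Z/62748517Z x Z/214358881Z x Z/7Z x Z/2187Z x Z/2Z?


Exponent = lcm of the cyclic orders; pairwise coprime => product.
13^7*11^8*7^1*3^7*2^1=62748517*214358881*7*2187*2=411833590422995526786


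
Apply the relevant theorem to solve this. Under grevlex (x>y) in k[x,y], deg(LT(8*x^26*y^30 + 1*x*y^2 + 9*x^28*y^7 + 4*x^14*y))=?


LT: 8*x^26*y^30
deg_x=26, deg_y=30
Total=26+30=56


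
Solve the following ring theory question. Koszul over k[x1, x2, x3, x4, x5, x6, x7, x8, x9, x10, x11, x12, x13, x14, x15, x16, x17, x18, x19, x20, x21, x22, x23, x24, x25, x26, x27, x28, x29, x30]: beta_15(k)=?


C(n,i)=C(30,15)=155117520


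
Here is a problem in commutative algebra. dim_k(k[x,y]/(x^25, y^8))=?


Basis: x^i*y^j, i<25, j<8
25*8=200


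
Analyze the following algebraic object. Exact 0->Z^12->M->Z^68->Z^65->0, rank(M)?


Alt sum=0:
(-1)^0*12 + (-1)^1*? + (-1)^2*68 + (-1)^3*65=0
rank(M)=15


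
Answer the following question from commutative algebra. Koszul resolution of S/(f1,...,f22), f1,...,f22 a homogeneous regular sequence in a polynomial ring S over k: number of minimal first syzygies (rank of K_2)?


Regular sequence => Koszul complex is the minimal free resolution.
Syz_1 minimally generated by Koszul relations f_i*e_j - f_j*e_i (i<j): mu(Syz_1) = beta_2 = C(m,2) = m(m-1)/2
m=22
22*21/2 = 231


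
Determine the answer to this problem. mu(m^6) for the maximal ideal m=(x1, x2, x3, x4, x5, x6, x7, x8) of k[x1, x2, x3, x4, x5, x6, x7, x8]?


Graded Nakayama: mu(m^d) = dim_k (m^d/m^(d+1)) = #degree-6 monomials in 8 vars
C(n+d-1,d)=C(13,6)=1716


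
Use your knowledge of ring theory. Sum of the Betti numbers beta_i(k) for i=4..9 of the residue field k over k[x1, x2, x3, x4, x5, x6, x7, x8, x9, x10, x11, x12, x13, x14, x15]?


Koszul resolution: beta_i(k)=C(n,i), n=15
C(15,4)=1365, C(15,5)=3003, C(15,6)=5005, C(15,7)=6435, C(15,8)=6435, C(15,9)=5005
Sum=27248


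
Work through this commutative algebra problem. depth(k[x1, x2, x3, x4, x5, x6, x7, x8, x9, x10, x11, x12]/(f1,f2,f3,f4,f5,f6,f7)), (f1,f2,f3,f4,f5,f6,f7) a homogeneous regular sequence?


depth(R)=12
depth(R/I)=12-7=5


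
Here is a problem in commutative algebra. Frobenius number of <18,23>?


gcd(18,23)=1 => F=ab-a-b=18*23-18-23=414-41=373


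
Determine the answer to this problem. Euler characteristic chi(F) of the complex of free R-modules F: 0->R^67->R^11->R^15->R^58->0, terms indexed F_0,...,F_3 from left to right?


chi = sum (-1)^i * rank:
(-1)^0*67=67
(-1)^1*11=-11
(-1)^2*15=15
(-1)^3*58=-58
chi=13


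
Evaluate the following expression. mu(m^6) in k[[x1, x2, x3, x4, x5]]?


C(n+d-1,d)=C(10,6)=210


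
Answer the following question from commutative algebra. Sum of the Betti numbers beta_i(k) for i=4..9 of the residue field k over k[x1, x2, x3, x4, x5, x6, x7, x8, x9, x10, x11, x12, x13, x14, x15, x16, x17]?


Koszul resolution: beta_i(k)=C(n,i), n=17
C(17,4)=2380, C(17,5)=6188, C(17,6)=12376, C(17,7)=19448, C(17,8)=24310, C(17,9)=24310
Sum=89012


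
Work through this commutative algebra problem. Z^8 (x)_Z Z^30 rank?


rank(M(x)N) = rank(M)*rank(N)
8*30 = 240


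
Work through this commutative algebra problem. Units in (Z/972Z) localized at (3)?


Local ring = Z/243Z.
phi(243) = 3^4*(3-1) = 162


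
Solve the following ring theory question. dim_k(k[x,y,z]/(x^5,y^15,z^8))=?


Basis: x^iy^jz^k, i<5,j<15,k<8
5*15*8=600


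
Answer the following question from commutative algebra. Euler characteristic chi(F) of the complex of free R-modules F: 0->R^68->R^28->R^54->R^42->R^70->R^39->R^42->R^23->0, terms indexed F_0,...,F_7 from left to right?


chi = sum (-1)^i * rank:
(-1)^0*68=68
(-1)^1*28=-28
(-1)^2*54=54
(-1)^3*42=-42
(-1)^4*70=70
(-1)^5*39=-39
(-1)^6*42=42
(-1)^7*23=-23
chi=102


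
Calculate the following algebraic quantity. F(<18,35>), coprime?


gcd(18,35)=1 => F=ab-a-b=18*35-18-35=630-53=577


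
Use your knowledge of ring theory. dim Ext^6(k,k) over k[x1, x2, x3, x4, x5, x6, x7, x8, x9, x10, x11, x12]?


C(n,i)=C(12,6)=924


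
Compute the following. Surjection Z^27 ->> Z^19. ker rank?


rank(ker) = 27-19 = 8


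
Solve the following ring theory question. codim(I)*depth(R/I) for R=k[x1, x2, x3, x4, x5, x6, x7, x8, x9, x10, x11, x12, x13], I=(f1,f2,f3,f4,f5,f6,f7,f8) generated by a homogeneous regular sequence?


codim=8, depth=dim(R/I)=13-8=5
Product=8*5=40


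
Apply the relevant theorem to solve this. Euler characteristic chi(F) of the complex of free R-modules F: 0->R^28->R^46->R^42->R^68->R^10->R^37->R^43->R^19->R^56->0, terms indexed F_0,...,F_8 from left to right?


chi = sum (-1)^i * rank:
(-1)^0*28=28
(-1)^1*46=-46
(-1)^2*42=42
(-1)^3*68=-68
(-1)^4*10=10
(-1)^5*37=-37
(-1)^6*43=43
(-1)^7*19=-19
(-1)^8*56=56
chi=9


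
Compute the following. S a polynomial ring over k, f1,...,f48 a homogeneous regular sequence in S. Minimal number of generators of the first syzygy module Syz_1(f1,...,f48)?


Regular sequence => Koszul complex is the minimal free resolution.
Syz_1 minimally generated by Koszul relations f_i*e_j - f_j*e_i (i<j): mu(Syz_1) = beta_2 = C(m,2) = m(m-1)/2
m=48
48*47/2 = 1128


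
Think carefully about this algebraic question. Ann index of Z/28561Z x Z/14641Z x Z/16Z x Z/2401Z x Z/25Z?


Exponent = lcm of the cyclic orders; pairwise coprime => product.
13^4*11^4*2^4*7^4*5^2=28561*14641*16*2401*25=401602401600400


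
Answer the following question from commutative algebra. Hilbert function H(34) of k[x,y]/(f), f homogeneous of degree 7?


H(t)=d for t>=d-1.
d=7, t=34
H(34)=7


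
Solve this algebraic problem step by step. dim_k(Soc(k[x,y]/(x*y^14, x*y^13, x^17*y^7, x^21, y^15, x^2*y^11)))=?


Socle = ann(m) = span of standard monomials u with x*u, y*u in I (staircase corners).
Redundant generators: x*y^14
Minimal generators: x^21, x^17*y^7, x^2*y^11, x*y^13, y^15
Corners: y^14, xy^12, x^16y^10, x^20y^6
Socle dim=4


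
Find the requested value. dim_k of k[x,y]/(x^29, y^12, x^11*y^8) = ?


k[x,y]/I, I = (x^29, y^12, x^11*y^8)
Rect: 29x12=348. Corner: (29-11)x(12-8)=72.
dim = 348-72 = 276


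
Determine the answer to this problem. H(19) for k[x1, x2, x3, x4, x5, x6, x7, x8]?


C(d+n-1,n-1)=C(26,7)=657800


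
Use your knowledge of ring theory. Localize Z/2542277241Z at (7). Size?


7-primary part: 2542277241=7^10*9
Size=7^10=282475249


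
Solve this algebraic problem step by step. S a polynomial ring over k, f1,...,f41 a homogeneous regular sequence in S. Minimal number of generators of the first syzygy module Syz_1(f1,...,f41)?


Regular sequence => Koszul complex is the minimal free resolution.
Syz_1 minimally generated by Koszul relations f_i*e_j - f_j*e_i (i<j): mu(Syz_1) = beta_2 = C(m,2) = m(m-1)/2
m=41
41*40/2 = 820


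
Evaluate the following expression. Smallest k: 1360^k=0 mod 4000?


1360^k mod 4000:
k=1: 1360
k=2: 1600
k=3: 0
First zero at k = 3


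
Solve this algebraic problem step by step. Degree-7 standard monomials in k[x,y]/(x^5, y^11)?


k[x,y], I = (x^5, y^11), d = 7
Need i < 5 and d-i < 11.
Range: 0 <= i <= 4.
H(7) = 5


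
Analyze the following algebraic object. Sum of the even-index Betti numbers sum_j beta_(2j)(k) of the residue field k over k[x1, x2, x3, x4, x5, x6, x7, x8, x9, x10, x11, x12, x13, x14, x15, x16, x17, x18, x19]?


Koszul resolution: beta_i(k)=C(n,i), n=19
sum_even C(19,i) = 2^(n-1) = 2^18 = 262144


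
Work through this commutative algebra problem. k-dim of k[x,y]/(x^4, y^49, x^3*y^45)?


k[x,y]/I, I = (x^4, y^49, x^3*y^45)
Rect: 4x49=196. Corner: (4-3)x(49-45)=4.
dim = 196-4 = 192


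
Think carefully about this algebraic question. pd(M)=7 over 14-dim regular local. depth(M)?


pd+depth=depth(R)=14
depth=14-7=7


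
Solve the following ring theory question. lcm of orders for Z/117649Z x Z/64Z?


Exponent = lcm of the cyclic orders; pairwise coprime => product.
7^6*2^6=117649*64=7529536


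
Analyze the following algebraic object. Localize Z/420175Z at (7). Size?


7-primary part: 420175=7^5*25
Size=7^5=16807


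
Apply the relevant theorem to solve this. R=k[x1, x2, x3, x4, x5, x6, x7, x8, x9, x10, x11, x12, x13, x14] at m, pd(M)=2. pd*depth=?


pd+depth=14
depth=14-2=12
pd*depth=2*12=24


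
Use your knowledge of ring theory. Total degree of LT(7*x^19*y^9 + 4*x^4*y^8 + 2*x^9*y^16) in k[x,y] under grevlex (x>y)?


LT: 7*x^19*y^9
deg_x=19, deg_y=9
Total=19+9=28


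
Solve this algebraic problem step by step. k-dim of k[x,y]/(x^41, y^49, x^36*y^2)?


k[x,y]/I, I = (x^41, y^49, x^36*y^2)
Rect: 41x49=2009. Corner: (41-36)x(49-2)=235.
dim = 2009-235 = 1774


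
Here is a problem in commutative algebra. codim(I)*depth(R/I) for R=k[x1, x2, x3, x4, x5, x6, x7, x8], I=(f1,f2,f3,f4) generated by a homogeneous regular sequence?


codim=4, depth=dim(R/I)=8-4=4
Product=4*4=16


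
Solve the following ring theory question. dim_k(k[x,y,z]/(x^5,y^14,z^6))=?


Basis: x^iy^jz^k, i<5,j<14,k<6
5*14*6=420


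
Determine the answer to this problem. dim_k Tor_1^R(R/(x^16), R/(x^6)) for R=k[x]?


Tor_1(R/I,R/J)=(I cap J)/IJ=(x^16)/(x^22)
dim=22-16=min(16,6)=6


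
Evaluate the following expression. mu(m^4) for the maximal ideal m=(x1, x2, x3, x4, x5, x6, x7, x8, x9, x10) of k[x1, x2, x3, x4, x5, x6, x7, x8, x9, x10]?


Graded Nakayama: mu(m^d) = dim_k (m^d/m^(d+1)) = #degree-4 monomials in 10 vars
C(n+d-1,d)=C(13,4)=715


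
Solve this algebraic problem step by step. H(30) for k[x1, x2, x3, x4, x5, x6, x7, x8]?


C(d+n-1,n-1)=C(37,7)=10295472


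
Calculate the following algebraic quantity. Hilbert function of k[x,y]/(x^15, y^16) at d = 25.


k[x,y], I = (x^15, y^16), d = 25
Need i < 15 and d-i < 16.
Range: 10 <= i <= 14.
H(25) = 5


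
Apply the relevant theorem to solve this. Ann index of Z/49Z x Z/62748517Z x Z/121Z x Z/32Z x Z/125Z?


Exponent = lcm of the cyclic orders; pairwise coprime => product.
7^2*13^7*11^2*2^5*5^3=49*62748517*121*32*125=1488143829172000


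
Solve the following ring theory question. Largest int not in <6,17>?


gcd(6,17)=1 => F=ab-a-b=6*17-6-17=102-23=79


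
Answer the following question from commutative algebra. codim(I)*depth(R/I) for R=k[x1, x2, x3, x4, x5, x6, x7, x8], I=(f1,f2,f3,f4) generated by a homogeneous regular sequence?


codim=4, depth=dim(R/I)=8-4=4
Product=4*4=16


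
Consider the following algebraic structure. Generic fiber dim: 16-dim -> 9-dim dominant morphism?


dim(fiber)=dim(X)-dim(Y)=16-9=7


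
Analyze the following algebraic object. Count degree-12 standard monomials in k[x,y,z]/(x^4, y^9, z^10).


Need i<4, j<9, k<10 with i+j+k=12.
For each i, j ranges over max(0,12-i-9)..min(8,12-i):
  i=0: j in [3,8] -> 6
  i=1: j in [2,8] -> 7
  i=2: j in [1,8] -> 8
  i=3: j in [0,8] -> 9
H(12) = 6+7+8+9 = 30


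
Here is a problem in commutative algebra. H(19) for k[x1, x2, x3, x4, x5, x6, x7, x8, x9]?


C(d+n-1,n-1)=C(27,8)=2220075


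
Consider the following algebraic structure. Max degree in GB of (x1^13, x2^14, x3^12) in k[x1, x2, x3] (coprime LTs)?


Pure powers, coprime LTs => already GB.
Degrees: 13, 14, 12
Max=14


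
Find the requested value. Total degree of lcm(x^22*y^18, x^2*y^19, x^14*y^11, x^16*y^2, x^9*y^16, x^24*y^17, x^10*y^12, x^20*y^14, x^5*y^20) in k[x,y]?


lcm = componentwise max:
x: max(22,2,14,16,9,24,10,20,5)=24
y: max(18,19,11,2,16,17,12,14,20)=20
Total=24+20=44


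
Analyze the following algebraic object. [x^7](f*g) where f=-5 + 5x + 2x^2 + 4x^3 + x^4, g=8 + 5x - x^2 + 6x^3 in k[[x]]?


[x^7] = sum a_i*b_j, i+j=7
  1*6=6
Sum=6


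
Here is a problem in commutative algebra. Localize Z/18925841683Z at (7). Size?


7-primary part: 18925841683=7^10*67
Size=7^10=282475249


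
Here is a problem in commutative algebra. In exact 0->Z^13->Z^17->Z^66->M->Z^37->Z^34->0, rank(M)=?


Alt sum=0:
(-1)^0*13 + (-1)^1*17 + (-1)^2*66 + (-1)^3*? + (-1)^4*37 + (-1)^5*34=0
rank(M)=65


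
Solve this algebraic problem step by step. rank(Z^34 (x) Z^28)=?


rank(M(x)N) = rank(M)*rank(N)
34*28 = 952


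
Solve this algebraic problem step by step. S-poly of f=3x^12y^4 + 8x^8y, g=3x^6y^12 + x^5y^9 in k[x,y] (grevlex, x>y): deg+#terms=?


LT(f)=3x^12y^4, LT(g)=3x^6y^12
lcm(LM)=x^12y^12
S(f,g) (scaled by 9 to clear denominators) = 3y^8*f - 3x^6*g = -3x^11y^9 + 24x^8y^9
2 terms, deg 20.
20+2=22


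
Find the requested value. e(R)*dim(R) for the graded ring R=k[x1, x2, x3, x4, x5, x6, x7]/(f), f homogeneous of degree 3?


e(R)=deg(f)=3, dim(R)=7-1=6
e*dim=3*6=18


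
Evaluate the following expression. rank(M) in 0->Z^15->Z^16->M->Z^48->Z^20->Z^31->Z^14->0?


Alt sum=0:
(-1)^0*15 + (-1)^1*16 + (-1)^2*? + (-1)^3*48 + (-1)^4*20 + (-1)^5*31 + (-1)^6*14=0
rank(M)=46


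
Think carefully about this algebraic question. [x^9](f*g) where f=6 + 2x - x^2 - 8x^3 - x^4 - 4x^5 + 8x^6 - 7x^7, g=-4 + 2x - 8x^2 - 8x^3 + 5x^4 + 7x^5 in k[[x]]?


[x^9] = sum a_i*b_j, i+j=9
  -1*7=-7
  -4*5=-20
  8*-8=-64
  -7*-8=56
Sum=-35


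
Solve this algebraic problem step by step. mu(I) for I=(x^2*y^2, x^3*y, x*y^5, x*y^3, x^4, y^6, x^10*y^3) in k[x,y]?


Remove redundant (divisible by others).
x^10*y^3 redundant.
x*y^5 redundant.
Min: x^4, x^3*y, x^2*y^2, x*y^3, y^6
Count=5


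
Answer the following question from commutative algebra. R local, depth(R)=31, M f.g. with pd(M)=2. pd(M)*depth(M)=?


pd+depth=31
depth=31-2=29
pd*depth=2*29=58


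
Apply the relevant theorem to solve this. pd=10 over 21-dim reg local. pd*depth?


pd+depth=21
depth=21-10=11
pd*depth=10*11=110


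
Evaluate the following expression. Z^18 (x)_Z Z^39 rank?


rank(M(x)N) = rank(M)*rank(N)
18*39 = 702


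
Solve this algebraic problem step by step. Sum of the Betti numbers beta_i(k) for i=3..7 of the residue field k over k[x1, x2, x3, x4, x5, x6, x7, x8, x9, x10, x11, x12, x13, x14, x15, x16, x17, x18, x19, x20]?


Koszul resolution: beta_i(k)=C(n,i), n=20
C(20,3)=1140, C(20,4)=4845, C(20,5)=15504, C(20,6)=38760, C(20,7)=77520
Sum=137769


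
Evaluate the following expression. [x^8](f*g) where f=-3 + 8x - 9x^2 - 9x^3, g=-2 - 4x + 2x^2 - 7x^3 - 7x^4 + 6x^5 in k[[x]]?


[x^8] = sum a_i*b_j, i+j=8
  -9*6=-54
Sum=-54


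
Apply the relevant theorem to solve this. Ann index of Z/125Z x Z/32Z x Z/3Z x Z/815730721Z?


Exponent = lcm of the cyclic orders; pairwise coprime => product.
5^3*2^5*3^1*13^8=125*32*3*815730721=9788768652000


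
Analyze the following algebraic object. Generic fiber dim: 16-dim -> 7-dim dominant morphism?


dim(fiber)=dim(X)-dim(Y)=16-7=9


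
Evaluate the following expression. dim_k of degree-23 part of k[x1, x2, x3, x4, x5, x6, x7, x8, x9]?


C(d+n-1,n-1)=C(31,8)=7888725


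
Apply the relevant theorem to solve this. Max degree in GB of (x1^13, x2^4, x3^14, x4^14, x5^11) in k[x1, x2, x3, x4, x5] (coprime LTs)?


Pure powers, coprime LTs => already GB.
Degrees: 13, 4, 14, 14, 11
Max=14


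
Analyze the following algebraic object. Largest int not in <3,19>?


gcd(3,19)=1 => F=ab-a-b=3*19-3-19=57-22=35


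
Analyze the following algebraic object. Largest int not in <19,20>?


gcd(19,20)=1 => F=ab-a-b=19*20-19-20=380-39=341


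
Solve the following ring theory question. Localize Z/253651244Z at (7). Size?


7-primary part: 253651244=7^8*44
Size=7^8=5764801


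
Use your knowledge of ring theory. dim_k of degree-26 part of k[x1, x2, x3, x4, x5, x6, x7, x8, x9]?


C(d+n-1,n-1)=C(34,8)=18156204


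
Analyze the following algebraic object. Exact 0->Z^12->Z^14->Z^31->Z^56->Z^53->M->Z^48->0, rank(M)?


Alt sum=0:
(-1)^0*12 + (-1)^1*14 + (-1)^2*31 + (-1)^3*56 + (-1)^4*53 + (-1)^5*? + (-1)^6*48=0
rank(M)=74


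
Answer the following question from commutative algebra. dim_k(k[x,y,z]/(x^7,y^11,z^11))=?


Basis: x^iy^jz^k, i<7,j<11,k<11
7*11*11=847


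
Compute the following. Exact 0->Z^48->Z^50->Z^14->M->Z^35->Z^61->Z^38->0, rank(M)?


Alt sum=0:
(-1)^0*48 + (-1)^1*50 + (-1)^2*14 + (-1)^3*? + (-1)^4*35 + (-1)^5*61 + (-1)^6*38=0
rank(M)=24


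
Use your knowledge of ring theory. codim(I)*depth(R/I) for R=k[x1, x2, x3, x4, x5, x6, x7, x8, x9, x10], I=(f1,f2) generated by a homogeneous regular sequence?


codim=2, depth=dim(R/I)=10-2=8
Product=2*8=16


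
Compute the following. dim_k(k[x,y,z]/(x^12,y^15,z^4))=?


Basis: x^iy^jz^k, i<12,j<15,k<4
12*15*4=720


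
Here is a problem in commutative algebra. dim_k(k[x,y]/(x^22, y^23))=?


Basis: x^i*y^j, i<22, j<23
22*23=506


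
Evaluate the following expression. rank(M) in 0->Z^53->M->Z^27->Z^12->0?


Alt sum=0:
(-1)^0*53 + (-1)^1*? + (-1)^2*27 + (-1)^3*12=0
rank(M)=68


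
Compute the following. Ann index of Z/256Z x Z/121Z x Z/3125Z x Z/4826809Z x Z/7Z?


Exponent = lcm of the cyclic orders; pairwise coprime => product.
2^8*11^2*5^5*13^6*7^1=256*121*3125*4826809*7=3270645778400000


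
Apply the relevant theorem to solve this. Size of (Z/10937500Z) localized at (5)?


5-primary part: 10937500=5^8*28
Size=5^8=390625


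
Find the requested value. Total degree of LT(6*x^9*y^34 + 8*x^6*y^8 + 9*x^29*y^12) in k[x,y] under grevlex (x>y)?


LT: 6*x^9*y^34
deg_x=9, deg_y=34
Total=9+34=43


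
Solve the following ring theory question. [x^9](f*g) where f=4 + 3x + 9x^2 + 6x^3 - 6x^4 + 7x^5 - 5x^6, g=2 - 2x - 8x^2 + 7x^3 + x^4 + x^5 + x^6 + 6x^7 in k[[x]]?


[x^9] = sum a_i*b_j, i+j=9
  9*6=54
  6*1=6
  -6*1=-6
  7*1=7
  -5*7=-35
Sum=26


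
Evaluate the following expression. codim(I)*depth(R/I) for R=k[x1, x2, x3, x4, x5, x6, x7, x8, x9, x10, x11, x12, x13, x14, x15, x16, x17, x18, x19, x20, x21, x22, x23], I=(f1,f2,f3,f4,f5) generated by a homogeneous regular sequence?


codim=5, depth=dim(R/I)=23-5=18
Product=5*18=90


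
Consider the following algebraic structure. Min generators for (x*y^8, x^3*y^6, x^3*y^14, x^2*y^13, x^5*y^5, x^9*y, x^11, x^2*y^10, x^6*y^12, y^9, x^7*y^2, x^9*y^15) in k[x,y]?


Remove redundant (divisible by others).
x^9*y^15 redundant.
x^2*y^10 redundant.
x^2*y^13 redundant.
x^6*y^12 redundant.
x^3*y^14 redundant.
Min: x^11, x^9*y, x^7*y^2, x^5*y^5, x^3*y^6, x*y^8, y^9
Count=7


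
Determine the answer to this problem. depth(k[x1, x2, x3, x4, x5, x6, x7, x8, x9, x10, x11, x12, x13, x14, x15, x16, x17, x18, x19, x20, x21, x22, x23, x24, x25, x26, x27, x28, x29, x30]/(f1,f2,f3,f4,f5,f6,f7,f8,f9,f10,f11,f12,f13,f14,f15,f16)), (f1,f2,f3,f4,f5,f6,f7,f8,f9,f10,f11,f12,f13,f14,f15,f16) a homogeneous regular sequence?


depth(R)=30
depth(R/I)=30-16=14


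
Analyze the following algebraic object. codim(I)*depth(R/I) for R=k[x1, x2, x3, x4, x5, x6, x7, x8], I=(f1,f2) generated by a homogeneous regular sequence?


codim=2, depth=dim(R/I)=8-2=6
Product=2*6=12


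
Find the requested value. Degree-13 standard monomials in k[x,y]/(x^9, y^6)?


k[x,y], I = (x^9, y^6), d = 13
Need i < 9 and d-i < 6.
Range: 8 <= i <= 8.
H(13) = 1


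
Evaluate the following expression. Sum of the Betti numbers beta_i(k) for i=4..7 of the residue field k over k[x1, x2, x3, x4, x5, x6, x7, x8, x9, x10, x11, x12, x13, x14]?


Koszul resolution: beta_i(k)=C(n,i), n=14
C(14,4)=1001, C(14,5)=2002, C(14,6)=3003, C(14,7)=3432
Sum=9438


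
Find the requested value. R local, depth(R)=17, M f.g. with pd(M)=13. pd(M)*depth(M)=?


pd+depth=17
depth=17-13=4
pd*depth=13*4=52


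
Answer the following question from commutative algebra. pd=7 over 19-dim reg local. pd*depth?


pd+depth=19
depth=19-7=12
pd*depth=7*12=84


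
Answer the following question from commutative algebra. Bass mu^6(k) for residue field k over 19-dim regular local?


C(n,i)=C(19,6)=27132


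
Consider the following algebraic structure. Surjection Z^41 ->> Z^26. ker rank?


rank(ker) = 41-26 = 15


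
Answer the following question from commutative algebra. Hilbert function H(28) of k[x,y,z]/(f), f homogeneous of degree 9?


C(30,2)-C(21,2)=435-210=225


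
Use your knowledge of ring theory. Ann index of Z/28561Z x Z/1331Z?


Exponent = lcm of the cyclic orders; pairwise coprime => product.
13^4*11^3=28561*1331=38014691


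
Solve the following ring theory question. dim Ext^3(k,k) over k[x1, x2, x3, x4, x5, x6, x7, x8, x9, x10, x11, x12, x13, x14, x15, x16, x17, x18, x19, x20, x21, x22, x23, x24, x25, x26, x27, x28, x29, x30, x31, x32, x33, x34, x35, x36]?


C(n,i)=C(36,3)=7140


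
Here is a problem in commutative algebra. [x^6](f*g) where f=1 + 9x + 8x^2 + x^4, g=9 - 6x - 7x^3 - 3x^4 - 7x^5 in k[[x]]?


[x^6] = sum a_i*b_j, i+j=6
  9*-7=-63
  8*-3=-24
Sum=-87


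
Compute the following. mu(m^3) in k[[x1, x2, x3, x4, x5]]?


C(n+d-1,d)=C(7,3)=35


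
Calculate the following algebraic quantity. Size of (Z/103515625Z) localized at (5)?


5-primary part: 103515625=5^9*53
Size=5^9=1953125


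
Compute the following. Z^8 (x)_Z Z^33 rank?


rank(M(x)N) = rank(M)*rank(N)
8*33 = 264


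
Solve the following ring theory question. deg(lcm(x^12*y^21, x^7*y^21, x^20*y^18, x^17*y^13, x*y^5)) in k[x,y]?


lcm = componentwise max:
x: max(12,7,20,17,1)=20
y: max(21,21,18,13,5)=21
Total=20+21=41


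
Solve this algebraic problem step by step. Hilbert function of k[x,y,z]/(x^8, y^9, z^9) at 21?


Need i<8, j<9, k<9 with i+j+k=21.
For each i, j ranges over max(0,21-i-8)..min(8,21-i):
  i=0: j in [13,8] -> 0
  i=1: j in [12,8] -> 0
  i=2: j in [11,8] -> 0
  i=3: j in [10,8] -> 0
  i=4: j in [9,8] -> 0
  i=5: j in [8,8] -> 1
  i=6: j in [7,8] -> 2
  i=7: j in [6,8] -> 3
H(21) = 0+0+0+0+0+1+2+3 = 6


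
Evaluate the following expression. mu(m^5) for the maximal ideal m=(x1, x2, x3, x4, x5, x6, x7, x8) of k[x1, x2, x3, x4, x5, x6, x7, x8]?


Graded Nakayama: mu(m^d) = dim_k (m^d/m^(d+1)) = #degree-5 monomials in 8 vars
C(n+d-1,d)=C(12,5)=792


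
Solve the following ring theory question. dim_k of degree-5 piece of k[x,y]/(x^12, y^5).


k[x,y], I = (x^12, y^5), d = 5
Need i < 12 and d-i < 5.
Range: 1 <= i <= 5.
H(5) = 5


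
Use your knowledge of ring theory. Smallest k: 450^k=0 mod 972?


450^k mod 972:
k=1: 450
k=2: 324
k=3: 0
First zero at k = 3


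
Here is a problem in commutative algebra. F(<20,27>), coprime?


gcd(20,27)=1 => F=ab-a-b=20*27-20-27=540-47=493


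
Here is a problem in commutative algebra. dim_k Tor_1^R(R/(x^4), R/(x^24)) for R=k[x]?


Tor_1(R/I,R/J)=(I cap J)/IJ=(x^24)/(x^28)
dim=28-24=min(4,24)=4


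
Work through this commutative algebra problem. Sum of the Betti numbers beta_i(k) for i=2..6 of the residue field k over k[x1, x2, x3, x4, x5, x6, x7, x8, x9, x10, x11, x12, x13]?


Koszul resolution: beta_i(k)=C(n,i), n=13
C(13,2)=78, C(13,3)=286, C(13,4)=715, C(13,5)=1287, C(13,6)=1716
Sum=4082


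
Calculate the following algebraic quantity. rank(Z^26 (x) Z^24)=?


rank(M(x)N) = rank(M)*rank(N)
26*24 = 624


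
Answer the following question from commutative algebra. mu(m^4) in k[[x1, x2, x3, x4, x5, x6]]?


C(n+d-1,d)=C(9,4)=126


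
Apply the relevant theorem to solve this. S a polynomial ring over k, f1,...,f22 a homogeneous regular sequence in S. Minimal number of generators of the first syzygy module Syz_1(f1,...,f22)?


Regular sequence => Koszul complex is the minimal free resolution.
Syz_1 minimally generated by Koszul relations f_i*e_j - f_j*e_i (i<j): mu(Syz_1) = beta_2 = C(m,2) = m(m-1)/2
m=22
22*21/2 = 231


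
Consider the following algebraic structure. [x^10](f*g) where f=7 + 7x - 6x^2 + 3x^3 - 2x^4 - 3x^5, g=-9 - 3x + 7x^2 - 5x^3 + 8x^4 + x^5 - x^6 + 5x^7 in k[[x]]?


[x^10] = sum a_i*b_j, i+j=10
  3*5=15
  -2*-1=2
  -3*1=-3
Sum=14


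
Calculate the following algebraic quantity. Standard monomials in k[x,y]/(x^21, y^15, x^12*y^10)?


k[x,y]/I, I = (x^21, y^15, x^12*y^10)
Rect: 21x15=315. Corner: (21-12)x(15-10)=45.
dim = 315-45 = 270


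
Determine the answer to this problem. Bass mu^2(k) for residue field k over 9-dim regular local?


C(n,i)=C(9,2)=36


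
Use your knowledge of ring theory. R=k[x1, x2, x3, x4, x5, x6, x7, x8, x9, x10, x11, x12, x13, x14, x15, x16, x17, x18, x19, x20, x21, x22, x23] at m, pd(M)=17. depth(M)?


pd+depth=depth(R)=23
depth=23-17=6


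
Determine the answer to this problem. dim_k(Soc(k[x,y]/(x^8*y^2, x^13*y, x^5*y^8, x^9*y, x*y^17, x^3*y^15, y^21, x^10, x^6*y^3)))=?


Socle = ann(m) = span of standard monomials u with x*u, y*u in I (staircase corners).
Redundant generators: x^13*y
Minimal generators: x^10, x^9*y, x^8*y^2, x^6*y^3, x^5*y^8, x^3*y^15, x*y^17, y^21
Corners: y^20, x^2y^16, x^4y^14, x^5y^7, x^7y^2, x^8y, x^9
Socle dim=7


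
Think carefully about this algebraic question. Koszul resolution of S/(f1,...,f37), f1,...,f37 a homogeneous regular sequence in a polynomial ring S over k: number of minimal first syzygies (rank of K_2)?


Regular sequence => Koszul complex is the minimal free resolution.
Syz_1 minimally generated by Koszul relations f_i*e_j - f_j*e_i (i<j): mu(Syz_1) = beta_2 = C(m,2) = m(m-1)/2
m=37
37*36/2 = 666


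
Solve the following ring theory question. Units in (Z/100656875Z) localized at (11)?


Local ring = Z/161051Z.
phi(161051) = 11^4*(11-1) = 146410


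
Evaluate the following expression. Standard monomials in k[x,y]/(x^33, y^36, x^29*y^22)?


k[x,y]/I, I = (x^33, y^36, x^29*y^22)
Rect: 33x36=1188. Corner: (33-29)x(36-22)=56.
dim = 1188-56 = 1132


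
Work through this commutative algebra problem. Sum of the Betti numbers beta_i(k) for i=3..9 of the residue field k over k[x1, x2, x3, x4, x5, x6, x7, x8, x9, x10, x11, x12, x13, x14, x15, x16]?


Koszul resolution: beta_i(k)=C(n,i), n=16
C(16,3)=560, C(16,4)=1820, C(16,5)=4368, C(16,6)=8008, C(16,7)=11440, C(16,8)=12870, C(16,9)=11440
Sum=50506


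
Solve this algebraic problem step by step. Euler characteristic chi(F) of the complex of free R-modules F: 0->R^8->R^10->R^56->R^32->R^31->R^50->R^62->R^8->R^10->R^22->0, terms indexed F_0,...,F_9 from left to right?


chi = sum (-1)^i * rank:
(-1)^0*8=8
(-1)^1*10=-10
(-1)^2*56=56
(-1)^3*32=-32
(-1)^4*31=31
(-1)^5*50=-50
(-1)^6*62=62
(-1)^7*8=-8
(-1)^8*10=10
(-1)^9*22=-22
chi=45


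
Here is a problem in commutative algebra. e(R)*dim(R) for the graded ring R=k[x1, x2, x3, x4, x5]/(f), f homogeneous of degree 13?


e(R)=deg(f)=13, dim(R)=5-1=4
e*dim=13*4=52


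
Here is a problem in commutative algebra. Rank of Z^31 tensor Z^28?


rank(M(x)N) = rank(M)*rank(N)
31*28 = 868


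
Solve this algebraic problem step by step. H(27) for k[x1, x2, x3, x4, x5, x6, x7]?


C(d+n-1,n-1)=C(33,6)=1107568


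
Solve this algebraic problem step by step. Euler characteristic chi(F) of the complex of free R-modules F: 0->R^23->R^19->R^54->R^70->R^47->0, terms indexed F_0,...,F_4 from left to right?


chi = sum (-1)^i * rank:
(-1)^0*23=23
(-1)^1*19=-19
(-1)^2*54=54
(-1)^3*70=-70
(-1)^4*47=47
chi=35


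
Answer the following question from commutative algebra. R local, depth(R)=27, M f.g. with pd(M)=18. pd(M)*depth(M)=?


pd+depth=27
depth=27-18=9
pd*depth=18*9=162


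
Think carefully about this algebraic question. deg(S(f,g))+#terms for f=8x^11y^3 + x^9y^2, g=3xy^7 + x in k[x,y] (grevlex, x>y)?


LT(f)=8x^11y^3, LT(g)=3xy^7
lcm(LM)=x^11y^7
S(f,g) (scaled by 24 to clear denominators) = 3y^4*f - 8x^10*g = 3x^9y^6 - 8x^11
2 terms, deg 15.
15+2=17
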